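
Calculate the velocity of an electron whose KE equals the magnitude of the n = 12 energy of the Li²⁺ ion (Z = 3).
5.46923e+05 m/s (or 0.18% of c)

The binding energy at n = 12 for Li²⁺ is:
E_12 = -13.6057 × 3²/12² = -0.850356250 eV
|E_12| = 0.850356250 eV

Convert to Joules:
KE = 0.850356250 eV × (1.602177 × 10⁻¹⁹ J/eV) = 1.3624212e-19 J

Using KE = ½mv²:
v = √(2·KE/m_e)
v = √(2 × 1.3624212e-19 J / 9.10938 × 10⁻³¹ kg)
v = 5.46923e+05 m/s

This is approximately 0.18% the speed of light.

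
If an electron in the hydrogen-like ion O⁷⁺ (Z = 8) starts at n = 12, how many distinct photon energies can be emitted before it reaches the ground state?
66

The electron can occupy levels n = 1, 2, ..., 12 during de-excitation — that is m = 12 - 1 + 1 = 12 distinct levels.

The number of distinct spectral lines equals the number of ways to choose 2 of these m levels (each pair gives one possible emission transition):

Number of lines = m(m-1)/2 = 12×11/2 = 66

These correspond to all possible transitions between the 12 levels:
12 → 11, 12 → 10, 12 → 9, 12 → 8, 12 → 7, 12 → 6, 12 → 5, 12 → 4...

Each transition produces a photon with a unique energy (and thus wavelength). This count does not depend on Z.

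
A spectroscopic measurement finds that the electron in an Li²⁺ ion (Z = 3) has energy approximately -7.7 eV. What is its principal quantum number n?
n = 4

The exact energy levels follow E_n = -13.6057 Z² / n² eV with Z = 3.

The measured value (-7.7 eV) is reported to only 2 significant figures, so we must test candidate n values and see which one matches to that precision.

Candidate energies:
  n = 2:  E = -13.6057 × 3² / 2² = -30.612825 eV
  n = 3:  E = -13.6057 × 3² / 3² = -13.605700 eV
  n = 4:  E = -13.6057 × 3² / 4² = -7.653206 eV  ← matches
  n = 5:  E = -13.6057 × 3² / 5² = -4.898052 eV
  n = 6:  E = -13.6057 × 3² / 6² = -3.401425 eV

Checking against the measurement of -7.7 eV (2 sig figs), only n = 4 agrees:
E_4 = -7.653206 eV, which rounds to -7.7 eV ✓

Therefore n = 4.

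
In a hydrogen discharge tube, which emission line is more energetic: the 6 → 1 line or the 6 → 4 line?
6 → 1

Calculate the energy for each transition:

Transition 6 → 1:
ΔE₁ = |E_1 - E_6| = |-13.6057/1² - (-13.6057/6²)|
ΔE₁ = |-13.60570000 - (-0.37793611)| = 13.22776 eV

Transition 6 → 4:
ΔE₂ = |E_4 - E_6| = |-13.6057/4² - (-13.6057/6²)|
ΔE₂ = |-0.85035625 - (-0.37793611)| = 0.47242 eV

Since 13.22776 eV > 0.47242 eV, the transition 6 → 1 emits the more energetic photon.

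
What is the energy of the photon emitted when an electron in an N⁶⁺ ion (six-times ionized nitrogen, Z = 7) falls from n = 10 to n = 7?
6.939 eV

The energy levels are E_n = -13.6057 Z² eV / n².

Energy at n = 10: E_10 = -13.6057 × 7² / 10² = -6.666793 eV
Energy at n = 7: E_7 = -13.6057 × 7² / 7² = -13.605700 eV

For emission (electron falling to lower state), the photon energy is:
E_photon = E_10 - E_7 = |-6.666793 - (-13.605700)|
E_photon = 6.939 eV

This energy is carried away by the emitted photon.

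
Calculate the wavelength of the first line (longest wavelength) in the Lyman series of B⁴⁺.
4.86008 nm

The longest wavelength corresponds to the smallest energy transition in the series.
The Lyman series has all transitions ending at n_f = 1.

For B⁴⁺ (Z = 5), the first line (α-line) is the jump from n = 2 to n = 1:
E_2 = -13.6057 × 5² / 2² = -85.0356250 eV
E_1 = -13.6057 × 5² / 1² = -340.1425000 eV
ΔE = E_2 - E_1 = 255.1068750 eV

λ = hc/E = 1239.84 eV·nm / 255.1068750 eV
λ = 4.86008 nm

This is the α-line of the Lyman series in B⁴⁺.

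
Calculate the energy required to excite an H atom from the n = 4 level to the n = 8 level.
0.64 eV

The energy levels of a hydrogen-like atom are E_n = -13.6057 eV / n².

Energy at n = 4: E_4 = -13.6057 / 4² = -0.85036 eV
Energy at n = 8: E_8 = -13.6057 / 8² = -0.21259 eV

The excitation energy is the difference:
ΔE = E_8 - E_4
ΔE = -0.21259 - (-0.85036)
ΔE = 0.64 eV

Since this is positive, energy must be absorbed (photon absorption).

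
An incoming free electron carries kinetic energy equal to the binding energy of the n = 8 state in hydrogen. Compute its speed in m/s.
2.73462e+05 m/s (or 0.09122% of c)

The binding energy at n = 8 for hydrogen is:
E_8 = -13.6057/8² = -0.212589063 eV
|E_8| = 0.212589063 eV

Convert to Joules:
KE = 0.212589063 eV × (1.602177 × 10⁻¹⁹ J/eV) = 3.4060531e-20 J

Using KE = ½mv²:
v = √(2·KE/m_e)
v = √(2 × 3.4060531e-20 J / 9.10938 × 10⁻³¹ kg)
v = 2.73462e+05 m/s

This is approximately 0.09122% the speed of light.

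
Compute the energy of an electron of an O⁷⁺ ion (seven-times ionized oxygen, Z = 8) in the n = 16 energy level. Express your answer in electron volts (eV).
-3.401 eV

The energy levels of a hydrogen-like atom are given by:
E_n = -13.6057 Z² / n² eV  (with Z = 8 for O⁷⁺)

For n = 16:
E_16 = -13.6057 × 8² / 16²
E_16 = -13.6057 × 64 / 256
E_16 = -3.401 eV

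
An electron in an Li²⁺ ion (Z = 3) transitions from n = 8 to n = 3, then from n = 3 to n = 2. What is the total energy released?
28.69952 eV

The energy levels of Li²⁺ are E_n = -13.6057 × 3² / n² eV.

First transition (8 → 3):
ΔE₁ = |E_3 - E_8|
ΔE₁ = |-13.60570000000 - (-1.91330156250)| = 11.69239844 eV

Second transition (3 → 2):
ΔE₂ = |E_2 - E_3|
ΔE₂ = |-30.61282500000 - (-13.60570000000)| = 17.00712500 eV

Total energy released:
E_total = ΔE₁ + ΔE₂ = 11.69239844 + 17.00712500 = 28.69952 eV

Note: This equals the direct transition 8 → 2: 28.69952 eV ✓
Energy is conserved regardless of the path taken.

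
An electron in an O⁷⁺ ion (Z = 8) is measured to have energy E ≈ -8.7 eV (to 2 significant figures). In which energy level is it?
n = 10

The exact energy levels follow E_n = -13.6057 Z² / n² eV with Z = 8.

The measured value (-8.7 eV) is reported to only 2 significant figures, so we must test candidate n values and see which one matches to that precision.

Candidate energies:
  n = 8:  E = -13.6057 × 8² / 8² = -13.60570 eV
  n = 9:  E = -13.6057 × 8² / 9² = -10.75018 eV
  n = 10:  E = -13.6057 × 8² / 10² = -8.70765 eV  ← matches
  n = 11:  E = -13.6057 × 8² / 11² = -7.19640 eV
  n = 12:  E = -13.6057 × 8² / 12² = -6.04698 eV

Checking against the measurement of -8.7 eV (2 sig figs), only n = 10 agrees:
E_10 = -8.70765 eV, which rounds to -8.7 eV ✓

Therefore n = 10.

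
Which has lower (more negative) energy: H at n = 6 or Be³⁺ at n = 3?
Be³⁺ at n = 3 (E = -24.188 eV)

Using E_n = -13.6057 Z² / n² eV:

H (Z = 1) at n = 6:
E = -13.6057 × 1² / 6² = -13.6057 × 1 / 36 = -0.377936 eV

Be³⁺ (Z = 4) at n = 3:
E = -13.6057 × 4² / 3² = -13.6057 × 16 / 9 = -24.187911 eV

Since -24.187911 eV < -0.377936 eV,
Be³⁺ at n = 3 is more tightly bound (requires more energy to ionize).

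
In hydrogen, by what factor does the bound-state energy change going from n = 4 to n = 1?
16.000000

Using E_n = -13.6057 Z² / n² eV with Z = 1:

E_1 = -13.6057 / 1² = -13.6057 / 1 = -13.605700000000 eV
E_4 = -13.6057 / 4² = -13.6057 / 16 = -0.850356250000 eV

The ratio is:
E_1/E_4 = (-13.605700000000) / (-0.850356250000)
E_1/E_4 = (-13.6057/1) / (-13.6057/16)
E_1/E_4 = 16/1
E_1/E_4 = 16.000000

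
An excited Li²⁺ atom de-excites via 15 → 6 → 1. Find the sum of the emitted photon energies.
121.91 eV

The energy levels of Li²⁺ are E_n = -13.6057 × 3² / n² eV.

First transition (15 → 6):
ΔE₁ = |E_6 - E_15|
ΔE₁ = |-3.40142500 - (-0.54422800)| = 2.85720 eV

Second transition (6 → 1):
ΔE₂ = |E_1 - E_6|
ΔE₂ = |-122.45130000 - (-3.40142500)| = 119.04988 eV

Total energy released:
E_total = ΔE₁ + ΔE₂ = 2.85720 + 119.04988 = 121.91 eV

Note: This equals the direct transition 15 → 1: 121.91 eV ✓
Energy is conserved regardless of the path taken.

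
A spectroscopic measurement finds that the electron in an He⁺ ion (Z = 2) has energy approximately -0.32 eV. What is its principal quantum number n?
n = 13

The exact energy levels follow E_n = -13.6057 Z² / n² eV with Z = 2.

The measured value (-0.32 eV) is reported to only 2 significant figures, so we must test candidate n values and see which one matches to that precision.

Candidate energies:
  n = 11:  E = -13.6057 × 2² / 11² = -0.44978 eV
  n = 12:  E = -13.6057 × 2² / 12² = -0.37794 eV
  n = 13:  E = -13.6057 × 2² / 13² = -0.32203 eV  ← matches
  n = 14:  E = -13.6057 × 2² / 14² = -0.27767 eV
  n = 15:  E = -13.6057 × 2² / 15² = -0.24188 eV

Checking against the measurement of -0.32 eV (2 sig figs), only n = 13 agrees:
E_13 = -0.32203 eV, which rounds to -0.32 eV ✓

Therefore n = 13.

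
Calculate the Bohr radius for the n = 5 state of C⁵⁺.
0.2205 nm (or 2.2049 Å)

The Bohr radius formula is:
r_n = n² a₀ / Z

where a₀ = 0.0529177 nm is the Bohr radius.

For C⁵⁺ (Z = 6) at n = 5:
r_5 = 5² × 0.0529177 nm / 6
r_5 = 25 × 0.0529177 nm / 6
r_5 = 1.32294 nm / 6
r_5 = 0.2205 nm

The electron orbits at approximately 0.2205 nm from the nucleus.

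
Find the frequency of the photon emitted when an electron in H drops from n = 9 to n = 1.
3.24923e+15 Hz

First, find the transition energy:
E_9 = -13.6057 / 9² = -0.1679716 eV
E_1 = -13.6057 / 1² = -13.6057000 eV
|ΔE| = |E_1 - E_9| = 13.4377284 eV

Convert to Joules: E = 13.4377284 eV × (1.602177 × 10⁻¹⁹ J/eV) = 2.1529619e-18 J

Using E = hf:
f = E/h = 2.1529619e-18 J / (6.62607 × 10⁻³⁴ J·s)
f = 3.24923e+15 Hz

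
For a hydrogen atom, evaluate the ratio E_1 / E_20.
400.000

Using E_n = -13.6057 Z² / n² eV with Z = 1:

E_1 = -13.6057 / 1² = -13.6057 / 1 = -13.605700000 eV
E_20 = -13.6057 / 20² = -13.6057 / 400 = -0.034014250 eV

The ratio is:
E_1/E_20 = (-13.605700000) / (-0.034014250)
E_1/E_20 = (-13.6057/1) / (-13.6057/400)
E_1/E_20 = 400/1
E_1/E_20 = 400.000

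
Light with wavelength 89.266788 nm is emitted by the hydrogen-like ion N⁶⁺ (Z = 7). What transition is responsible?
n = 12 → n = 6

First, find the photon energy from the wavelength (hc = 1239.84 eV·nm):
E = hc/λ = 1239.84 eV·nm / 89.266788 nm = 13.889152 eV

The energy levels of N⁶⁺ satisfy E_n = -13.6057 × 7² / n² eV, so an emission n_i → n_f releases
ΔE = 13.6057 × 7² × (1/n_f² − 1/n_i²) eV.

Setting ΔE equal to the photon energy:
1/n_f² − 1/n_i² = 13.889152 / (13.6057 × 7²) = 0.020833333

Since 1/n_i² must be positive, we need 1/n_f² > 0.020833333, i.e. n_f ≤ 6. For each allowed n_f, solve n_i = (1/n_f² − 0.020833333)^(−1/2) and check whether it is a whole number:
  n_f = 1: 1/n_i² = 1.000000000 − 0.020833333 = 0.979166667 → n_i = 1.011  (not an integer) ✗
  n_f = 2: 1/n_i² = 0.250000000 − 0.020833333 = 0.229166667 → n_i = 2.089  (not an integer) ✗
  n_f = 3: 1/n_i² = 0.111111111 − 0.020833333 = 0.090277778 → n_i = 3.328  (not an integer) ✗
  n_f = 4: 1/n_i² = 0.062500000 − 0.020833333 = 0.041666667 → n_i = 4.899  (not an integer) ✗
  n_f = 5: 1/n_i² = 0.040000000 − 0.020833333 = 0.019166667 → n_i = 7.223  (not an integer) ✗
  n_f = 6: 1/n_i² = 0.027777778 − 0.020833333 = 0.006944445 → n_i = 12.000  → integer, n_i = 12 ✓

Only n_f = 6 gives an integer upper level, n_i = 12.

The transition is from n = 12 to n = 6 (emission).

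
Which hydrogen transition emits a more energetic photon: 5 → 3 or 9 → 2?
9 → 2

Calculate the energy for each transition:

Transition 5 → 3:
ΔE₁ = |E_3 - E_5| = |-13.6057/3² - (-13.6057/5²)|
ΔE₁ = |-1.511744444 - (-0.544228000)| = 0.967516 eV

Transition 9 → 2:
ΔE₂ = |E_2 - E_9| = |-13.6057/2² - (-13.6057/9²)|
ΔE₂ = |-3.401425000 - (-0.167971605)| = 3.233453 eV

Since 3.233453 eV > 0.967516 eV, the transition 9 → 2 emits the more energetic photon.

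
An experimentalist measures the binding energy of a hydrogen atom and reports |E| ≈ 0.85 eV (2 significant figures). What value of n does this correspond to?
n = 4

The exact energy levels follow E_n = -13.6057 eV / n².

The measured value (-0.85 eV) is reported to only 2 significant figures, so we must test candidate n values and see which one matches to that precision.

Candidate energies:
  n = 2:  E = -13.6057/2² = -3.40143 eV
  n = 3:  E = -13.6057/3² = -1.51174 eV
  n = 4:  E = -13.6057/4² = -0.85036 eV  ← matches
  n = 5:  E = -13.6057/5² = -0.54423 eV
  n = 6:  E = -13.6057/6² = -0.37794 eV

Checking against the measurement of -0.85 eV (2 sig figs), only n = 4 agrees:
E_4 = -0.85036 eV, which rounds to -0.85 eV ✓

Therefore n = 4.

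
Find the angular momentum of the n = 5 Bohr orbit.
5.2729e-34 J·s (or 5ℏ)

In the Bohr model, angular momentum is quantized:
L = nℏ

where ℏ = h/(2π) = 1.054572e-34 J·s

For n = 5:
L = 5 × 1.054572e-34 J·s
L = 5.2729e-34 J·s

This can also be written as L = 5ℏ.
The angular momentum is an integer multiple of the reduced Planck constant.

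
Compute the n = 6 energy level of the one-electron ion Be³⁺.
-6.04698 eV

For hydrogen-like ions, the energy levels scale with Z²:
E_n = -13.6057 Z² / n² eV

For Be³⁺ (Z = 4) at n = 6:
E_6 = -13.6057 × 4² / 6²
E_6 = -13.6057 × 16 / 36
E_6 = -217.6912 / 36
E_6 = -6.04698 eV

The energy is 16 times more negative than hydrogen at the same n due to the stronger nuclear charge.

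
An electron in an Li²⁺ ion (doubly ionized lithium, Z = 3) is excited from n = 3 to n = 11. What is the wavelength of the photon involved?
98.449 nm

First, find the transition energy using E_n = -13.6057 Z² / n² eV:
E_3 = -13.6057 × 3² / 3² = -13.60570 eV
E_11 = -13.6057 × 3² / 11² = -1.01199 eV

Photon energy: |ΔE| = |E_11 - E_3| = 12.59371 eV

Convert to wavelength using E = hc/λ with hc = 1239.84 eV·nm:
λ = hc/E = 1239.84 eV·nm / 12.59371 eV
λ = 98.449 nm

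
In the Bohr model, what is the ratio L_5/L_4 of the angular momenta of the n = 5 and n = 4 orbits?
1.25

In the Bohr model, L_n = nℏ, so the ratio is purely the ratio of quantum numbers:

L_5/L_4 = 5ℏ / 4ℏ = 5/4 = 1.25

The angular momentum scales linearly with n.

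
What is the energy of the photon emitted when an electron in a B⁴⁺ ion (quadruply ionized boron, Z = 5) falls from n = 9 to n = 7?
2.7424 eV

The energy levels are E_n = -13.6057 Z² eV / n².

Energy at n = 9: E_9 = -13.6057 × 5² / 9² = -4.1992901 eV
Energy at n = 7: E_7 = -13.6057 × 5² / 7² = -6.9416837 eV

For emission (electron falling to lower state), the photon energy is:
E_photon = E_9 - E_7 = |-4.1992901 - (-6.9416837)|
E_photon = 2.7424 eV

This energy is carried away by the emitted photon.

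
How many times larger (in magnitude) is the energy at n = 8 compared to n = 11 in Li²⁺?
1.890625

Using E_n = -13.6057 Z² / n² eV with Z = 3:

E_8 = -13.6057 × 3² / 8² = -122.4513 / 64 = -1.9133015625 eV
E_11 = -13.6057 × 3² / 11² = -122.4513 / 121 = -1.0119942149 eV

The ratio is:
E_8/E_11 = (-1.9133015625) / (-1.0119942149)
E_8/E_11 = (-122.4513/64) / (-122.4513/121)
E_8/E_11 = 121/64
E_8/E_11 = 1.890625
(Note: the Z² factors cancel in the ratio.)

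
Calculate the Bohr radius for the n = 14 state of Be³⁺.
2.59297 nm (or 25.92968 Å)

The Bohr radius formula is:
r_n = n² a₀ / Z

where a₀ = 0.05291772 nm is the Bohr radius.

For Be³⁺ (Z = 4) at n = 14:
r_14 = 14² × 0.05291772 nm / 4
r_14 = 196 × 0.05291772 nm / 4
r_14 = 10.371873 nm / 4
r_14 = 2.59297 nm

The electron orbits at approximately 2.59297 nm from the nucleus.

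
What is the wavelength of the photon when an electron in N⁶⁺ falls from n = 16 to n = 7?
112.697524 nm

First, find the transition energy using E_n = -13.6057 Z² / n² eV:
E_16 = -13.6057 × 7² / 16² = -2.604216016 eV
E_7 = -13.6057 × 7² / 7² = -13.605700000 eV

Photon energy: |ΔE| = |E_7 - E_16| = 11.001483984 eV

Convert to wavelength using E = hc/λ with hc = 1239.84 eV·nm:
λ = hc/E = 1239.84 eV·nm / 11.001483984 eV
λ = 112.697524 nm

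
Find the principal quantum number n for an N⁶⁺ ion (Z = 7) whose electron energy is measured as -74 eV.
n = 3

The exact energy levels follow E_n = -13.6057 Z² / n² eV with Z = 7.

The measured value (-74 eV) is reported to only 2 significant figures, so we must test candidate n values and see which one matches to that precision.

Candidate energies:
  n = 1:  E = -13.6057 × 7² / 1² = -666.67930 eV
  n = 2:  E = -13.6057 × 7² / 2² = -166.66983 eV
  n = 3:  E = -13.6057 × 7² / 3² = -74.07548 eV  ← matches
  n = 4:  E = -13.6057 × 7² / 4² = -41.66746 eV
  n = 5:  E = -13.6057 × 7² / 5² = -26.66717 eV

Checking against the measurement of -74 eV (2 sig figs), only n = 3 agrees:
E_3 = -74.07548 eV, which rounds to -74 eV ✓

Therefore n = 3.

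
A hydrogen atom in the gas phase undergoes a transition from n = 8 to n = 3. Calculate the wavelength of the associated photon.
954.343 nm

First, find the transition energy using E_n = -13.6057 / n² eV:
E_8 = -13.6057 / 8² = -0.2125891 eV
E_3 = -13.6057 / 3² = -1.5117444 eV

Photon energy: |ΔE| = |E_3 - E_8| = 1.2991553 eV

Convert to wavelength using E = hc/λ with hc = 1239.84 eV·nm:
λ = hc/E = 1239.84 eV·nm / 1.2991553 eV
λ = 954.343 nm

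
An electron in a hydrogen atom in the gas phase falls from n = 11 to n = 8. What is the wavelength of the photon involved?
12380.4161 nm

First, find the transition energy using E_n = -13.6057 / n² eV:
E_11 = -13.6057 / 11² = -0.11244380165 eV
E_8 = -13.6057 / 8² = -0.21258906250 eV

Photon energy: |ΔE| = |E_8 - E_11| = 0.10014526085 eV

Convert to wavelength using E = hc/λ with hc = 1239.84 eV·nm:
λ = hc/E = 1239.84 eV·nm / 0.10014526085 eV
λ = 12380.4161 nm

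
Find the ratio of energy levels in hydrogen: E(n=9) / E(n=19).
4.457

Using E_n = -13.6057 Z² / n² eV with Z = 1:

E_9 = -13.6057 / 9² = -13.6057 / 81 = -0.167971605 eV
E_19 = -13.6057 / 19² = -13.6057 / 361 = -0.037688920 eV

The ratio is:
E_9/E_19 = (-0.167971605) / (-0.037688920)
E_9/E_19 = (-13.6057/81) / (-13.6057/361)
E_9/E_19 = 361/81
E_9/E_19 = 4.457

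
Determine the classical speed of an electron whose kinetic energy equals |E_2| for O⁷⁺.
8.751e+06 m/s (or 2.918943% of c)

The binding energy at n = 2 for O⁷⁺ is:
E_2 = -13.6057 × 8²/2² = -217.69120000 eV
|E_2| = 217.69120000 eV

Convert to Joules:
KE = 217.69120000 eV × (1.602177 × 10⁻¹⁹ J/eV) = 3.48780e-17 J

Using KE = ½mv²:
v = √(2·KE/m_e)
v = √(2 × 3.48780e-17 J / 9.10938 × 10⁻³¹ kg)
v = 8.751e+06 m/s

This is approximately 2.918943% the speed of light.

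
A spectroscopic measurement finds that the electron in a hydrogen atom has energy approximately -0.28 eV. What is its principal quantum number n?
n = 7

The exact energy levels follow E_n = -13.6057 eV / n².

The measured value (-0.28 eV) is reported to only 2 significant figures, so we must test candidate n values and see which one matches to that precision.

Candidate energies:
  n = 5:  E = -13.6057/5² = -0.544228 eV
  n = 6:  E = -13.6057/6² = -0.377936 eV
  n = 7:  E = -13.6057/7² = -0.277667 eV  ← matches
  n = 8:  E = -13.6057/8² = -0.212589 eV
  n = 9:  E = -13.6057/9² = -0.167972 eV

Checking against the measurement of -0.28 eV (2 sig figs), only n = 7 agrees:
E_7 = -0.277667 eV, which rounds to -0.28 eV ✓

Therefore n = 7.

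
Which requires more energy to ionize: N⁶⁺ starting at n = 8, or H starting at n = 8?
N⁶⁺ at n = 8 (E = -10.42 eV)

Using E_n = -13.6057 Z² / n² eV:

N⁶⁺ (Z = 7) at n = 8:
E = -13.6057 × 7² / 8² = -13.6057 × 49 / 64 = -10.41686 eV

H (Z = 1) at n = 8:
E = -13.6057 × 1² / 8² = -13.6057 × 1 / 64 = -0.21259 eV

Since -10.41686 eV < -0.21259 eV,
N⁶⁺ at n = 8 is more tightly bound (requires more energy to ionize).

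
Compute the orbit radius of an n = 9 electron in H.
4.2863 nm (or 42.8633 Å)

The Bohr radius formula is:
r_n = n² a₀ / Z

where a₀ = 0.0529177 nm is the Bohr radius.

For H (Z = 1) at n = 9:
r_9 = 9² × 0.0529177 nm / 1
r_9 = 81 × 0.0529177 nm / 1
r_9 = 4.28633 nm / 1
r_9 = 4.2863 nm

The electron orbits at approximately 4.2863 nm from the nucleus.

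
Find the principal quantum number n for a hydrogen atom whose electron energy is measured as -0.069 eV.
n = 14

The exact energy levels follow E_n = -13.6057 eV / n².

The measured value (-0.069 eV) is reported to only 2 significant figures, so we must test candidate n values and see which one matches to that precision.

Candidate energies:
  n = 12:  E = -13.6057/12² = -0.09448 eV
  n = 13:  E = -13.6057/13² = -0.08051 eV
  n = 14:  E = -13.6057/14² = -0.06942 eV  ← matches
  n = 15:  E = -13.6057/15² = -0.06047 eV
  n = 16:  E = -13.6057/16² = -0.05315 eV

Checking against the measurement of -0.069 eV (2 sig figs), only n = 14 agrees:
E_14 = -0.06942 eV, which rounds to -0.069 eV ✓

Therefore n = 14.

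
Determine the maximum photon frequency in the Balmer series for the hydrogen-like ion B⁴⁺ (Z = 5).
2.056e+16 Hz

The series limit corresponds to the transition from n = ∞ to n = 2.
This is the highest energy (shortest wavelength) transition in the Balmer series.

E_∞ = 0 eV
E_2 = -13.6057 × 5² / 2² = -85.03563 eV

Energy at series limit:
ΔE = E_∞ - E_2 = 0 - (-85.03563) = 85.03563 eV
E = 85.03563 eV × (1.602177 × 10⁻¹⁹ J/eV) = 1.36242e-17 J
f = E/h = 1.36242e-17 J / (6.62607 × 10⁻³⁴ J·s) = 2.056e+16 Hz

This energy equals the ionization energy from the n = 2 state of B⁴⁺.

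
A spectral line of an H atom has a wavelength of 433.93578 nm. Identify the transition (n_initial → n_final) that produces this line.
n = 5 → n = 2

First, find the photon energy from the wavelength (hc = 1239.84 eV·nm):
E = hc/λ = 1239.84 eV·nm / 433.93578 nm = 2.8571970 eV

The energy levels of hydrogen satisfy E_n = -13.6057 / n² eV, so an emission n_i → n_f releases
ΔE = 13.6057 × (1/n_f² − 1/n_i²) eV.

Setting ΔE equal to the photon energy:
1/n_f² − 1/n_i² = 2.8571970 / 13.6057 = 0.21000000

Since 1/n_i² must be positive, we need 1/n_f² > 0.21000000, i.e. n_f ≤ 2. For each allowed n_f, solve n_i = (1/n_f² − 0.21000000)^(−1/2) and check whether it is a whole number:
  n_f = 1: 1/n_i² = 1.00000000 − 0.21000000 = 0.79000000 → n_i = 1.125  (not an integer) ✗
  n_f = 2: 1/n_i² = 0.25000000 − 0.21000000 = 0.04000000 → n_i = 5.000  → integer, n_i = 5 ✓

Only n_f = 2 gives an integer upper level, n_i = 5.

The transition is from n = 5 to n = 2 (emission).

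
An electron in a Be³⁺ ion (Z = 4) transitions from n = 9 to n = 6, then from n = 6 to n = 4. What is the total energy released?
10.92 eV

The energy levels of Be³⁺ are E_n = -13.6057 × 4² / n² eV.

First transition (9 → 6):
ΔE₁ = |E_6 - E_9|
ΔE₁ = |-6.04697778 - (-2.68754568)| = 3.35943 eV

Second transition (6 → 4):
ΔE₂ = |E_4 - E_6|
ΔE₂ = |-13.60570000 - (-6.04697778)| = 7.55872 eV

Total energy released:
E_total = ΔE₁ + ΔE₂ = 3.35943 + 7.55872 = 10.92 eV

Note: This equals the direct transition 9 → 4: 10.92 eV ✓
Energy is conserved regardless of the path taken.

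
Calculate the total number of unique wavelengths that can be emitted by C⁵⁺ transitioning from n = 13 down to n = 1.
78

The electron can occupy levels n = 1, 2, ..., 13 during de-excitation — that is m = 13 - 1 + 1 = 13 distinct levels.

The number of distinct spectral lines equals the number of ways to choose 2 of these m levels (each pair gives one possible emission transition):

Number of lines = m(m-1)/2 = 13×12/2 = 78

These correspond to all possible transitions between the 13 levels:
13 → 12, 13 → 11, 13 → 10, 13 → 9, 13 → 8, 13 → 7, 13 → 6, 13 → 5...

Each transition produces a photon with a unique energy (and thus wavelength). This count does not depend on Z.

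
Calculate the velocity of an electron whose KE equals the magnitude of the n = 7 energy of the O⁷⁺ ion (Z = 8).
2.50022e+06 m/s (or 0.83398% of c)

The binding energy at n = 7 for O⁷⁺ is:
E_7 = -13.6057 × 8²/7² = -17.7707102 eV
|E_7| = 17.7707102 eV

Convert to Joules:
KE = 17.7707102 eV × (1.602177 × 10⁻¹⁹ J/eV) = 2.8471823e-18 J

Using KE = ½mv²:
v = √(2·KE/m_e)
v = √(2 × 2.8471823e-18 J / 9.10938 × 10⁻³¹ kg)
v = 2.50022e+06 m/s

This is approximately 0.83398% the speed of light.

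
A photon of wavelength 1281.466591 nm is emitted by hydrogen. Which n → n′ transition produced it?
n = 5 → n = 3

First, find the photon energy from the wavelength (hc = 1239.84 eV·nm):
E = hc/λ = 1239.84 eV·nm / 1281.466591 nm = 0.96751644 eV

The energy levels of hydrogen satisfy E_n = -13.6057 / n² eV, so an emission n_i → n_f releases
ΔE = 13.6057 × (1/n_f² − 1/n_i²) eV.

Setting ΔE equal to the photon energy:
1/n_f² − 1/n_i² = 0.96751644 / 13.6057 = 0.071111111

Since 1/n_i² must be positive, we need 1/n_f² > 0.071111111, i.e. n_f ≤ 3. For each allowed n_f, solve n_i = (1/n_f² − 0.071111111)^(−1/2) and check whether it is a whole number:
  n_f = 1: 1/n_i² = 1.000000000 − 0.071111111 = 0.928888889 → n_i = 1.038  (not an integer) ✗
  n_f = 2: 1/n_i² = 0.250000000 − 0.071111111 = 0.178888889 → n_i = 2.364  (not an integer) ✗
  n_f = 3: 1/n_i² = 0.111111111 − 0.071111111 = 0.040000000 → n_i = 5.000  → integer, n_i = 5 ✓

Only n_f = 3 gives an integer upper level, n_i = 5.

The transition is from n = 5 to n = 3 (emission).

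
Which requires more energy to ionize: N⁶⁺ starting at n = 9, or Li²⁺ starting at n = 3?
Li²⁺ at n = 3 (E = -13.605700 eV)

Using E_n = -13.6057 Z² / n² eV:

N⁶⁺ (Z = 7) at n = 9:
E = -13.6057 × 7² / 9² = -13.6057 × 49 / 81 = -8.230608642 eV

Li²⁺ (Z = 3) at n = 3:
E = -13.6057 × 3² / 3² = -13.6057 × 9 / 9 = -13.605700000 eV

Since -13.605700000 eV < -8.230608642 eV,
Li²⁺ at n = 3 is more tightly bound (requires more energy to ionize).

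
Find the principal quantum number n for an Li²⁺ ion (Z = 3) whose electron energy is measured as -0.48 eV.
n = 16

The exact energy levels follow E_n = -13.6057 Z² / n² eV with Z = 3.

The measured value (-0.48 eV) is reported to only 2 significant figures, so we must test candidate n values and see which one matches to that precision.

Candidate energies:
  n = 14:  E = -13.6057 × 3² / 14² = -0.62475 eV
  n = 15:  E = -13.6057 × 3² / 15² = -0.54423 eV
  n = 16:  E = -13.6057 × 3² / 16² = -0.47833 eV  ← matches
  n = 17:  E = -13.6057 × 3² / 17² = -0.42371 eV
  n = 18:  E = -13.6057 × 3² / 18² = -0.37794 eV

Checking against the measurement of -0.48 eV (2 sig figs), only n = 16 agrees:
E_16 = -0.47833 eV, which rounds to -0.48 eV ✓

Therefore n = 16.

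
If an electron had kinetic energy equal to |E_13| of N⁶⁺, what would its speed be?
1.178e+06 m/s (or 0.3929% of c)

The binding energy at n = 13 for N⁶⁺ is:
E_13 = -13.6057 × 7²/13² = -3.944848 eV
|E_13| = 3.944848 eV

Convert to Joules:
KE = 3.944848 eV × (1.602177 × 10⁻¹⁹ J/eV) = 6.32034e-19 J

Using KE = ½mv²:
v = √(2·KE/m_e)
v = √(2 × 6.32034e-19 J / 9.10938 × 10⁻³¹ kg)
v = 1.178e+06 m/s

This is approximately 0.3929% the speed of light.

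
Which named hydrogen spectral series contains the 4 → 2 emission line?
Balmer series

The spectral series in hydrogen are named based on the final (lower) energy level:
- Lyman series: n_final = 1 (ultraviolet)
- Balmer series: n_final = 2 (visible/near-UV)
- Paschen series: n_final = 3 (infrared)
- Brackett series: n_final = 4 (infrared)
- Pfund series: n_final = 5 (far infrared)

Since this transition ends at n = 2, it belongs to the Balmer series.

For reference, this 4 → 2 line has photon energy
ΔE = 13.6057 eV × (1/2² - 1/4²) = 2.5510688 eV,
corresponding to wavelength λ = hc/ΔE = 1239.84 eV·nm / 2.5510688 eV = 486.008 nm in the visible/near-UV region.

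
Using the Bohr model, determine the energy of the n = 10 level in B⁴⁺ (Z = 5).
-3.40143 eV

For hydrogen-like ions, the energy levels scale with Z²:
E_n = -13.6057 Z² / n² eV

For B⁴⁺ (Z = 5) at n = 10:
E_10 = -13.6057 × 5² / 10²
E_10 = -13.6057 × 25 / 100
E_10 = -340.1425 / 100
E_10 = -3.40143 eV

The energy is 25 times more negative than hydrogen at the same n due to the stronger nuclear charge.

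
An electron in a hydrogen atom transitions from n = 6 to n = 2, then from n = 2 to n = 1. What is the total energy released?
13.228 eV

The energy levels of hydrogen are E_n = -13.6057 / n² eV.

First transition (6 → 2):
ΔE₁ = |E_2 - E_6|
ΔE₁ = |-3.401425000 - (-0.377936111)| = 3.023489 eV

Second transition (2 → 1):
ΔE₂ = |E_1 - E_2|
ΔE₂ = |-13.605700000 - (-3.401425000)| = 10.204275 eV

Total energy released:
E_total = ΔE₁ + ΔE₂ = 3.023489 + 10.204275 = 13.228 eV

Note: This equals the direct transition 6 → 1: 13.228 eV ✓
Energy is conserved regardless of the path taken.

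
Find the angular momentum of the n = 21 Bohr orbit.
2.2146e-33 J·s (or 21ℏ)

In the Bohr model, angular momentum is quantized:
L = nℏ

where ℏ = h/(2π) = 1.054572e-34 J·s

For n = 21:
L = 21 × 1.054572e-34 J·s
L = 2.2146e-33 J·s

This can also be written as L = 21ℏ.
The angular momentum is an integer multiple of the reduced Planck constant.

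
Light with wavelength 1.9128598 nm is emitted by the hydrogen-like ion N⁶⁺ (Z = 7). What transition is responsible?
n = 6 → n = 1

First, find the photon energy from the wavelength (hc = 1239.84 eV·nm):
E = hc/λ = 1239.84 eV·nm / 1.9128598 nm = 648.16041 eV

The energy levels of N⁶⁺ satisfy E_n = -13.6057 × 7² / n² eV, so an emission n_i → n_f releases
ΔE = 13.6057 × 7² × (1/n_f² − 1/n_i²) eV.

Setting ΔE equal to the photon energy:
1/n_f² − 1/n_i² = 648.16041 / (13.6057 × 7²) = 0.97222219

Since 1/n_i² must be positive, we need 1/n_f² > 0.97222219, i.e. n_f ≤ 1. For each allowed n_f, solve n_i = (1/n_f² − 0.97222219)^(−1/2) and check whether it is a whole number:
  n_f = 1: 1/n_i² = 1.00000000 − 0.97222219 = 0.02777781 → n_i = 6.000  → integer, n_i = 6 ✓

Only n_f = 1 gives an integer upper level, n_i = 6.

The transition is from n = 6 to n = 1 (emission).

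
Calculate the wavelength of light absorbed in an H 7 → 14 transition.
5953.5989 nm

First, find the transition energy using E_n = -13.6057 / n² eV:
E_7 = -13.6057 / 7² = -0.2776673469 eV
E_14 = -13.6057 / 14² = -0.0694168367 eV

Photon energy: |ΔE| = |E_14 - E_7| = 0.2082505102 eV

Convert to wavelength using E = hc/λ with hc = 1239.84 eV·nm:
λ = hc/E = 1239.84 eV·nm / 0.2082505102 eV
λ = 5953.5989 nm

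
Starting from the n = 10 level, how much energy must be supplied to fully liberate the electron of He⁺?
0.544228 eV

The ionization energy is the energy needed to remove the electron completely (n → ∞).

For a hydrogen-like ion with Z = 2, E_n = -13.6057 Z² / n² eV.

At n = 10: E_10 = -13.6057 × 2² / 10² = -0.544228000 eV
At n = ∞: E_∞ = 0 eV

Ionization energy = E_∞ - E_10 = 0 - (-0.544228000) = 0.544228000 eV
Ionization energy ≈ 0.544228 eV

This is also called the binding energy of the electron in state n = 10.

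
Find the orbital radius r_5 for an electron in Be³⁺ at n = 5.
0.3307 nm (or 3.3074 Å)

The Bohr radius formula is:
r_n = n² a₀ / Z

where a₀ = 0.0529177 nm is the Bohr radius.

For Be³⁺ (Z = 4) at n = 5:
r_5 = 5² × 0.0529177 nm / 4
r_5 = 25 × 0.0529177 nm / 4
r_5 = 1.32294 nm / 4
r_5 = 0.3307 nm

The electron orbits at approximately 0.3307 nm from the nucleus.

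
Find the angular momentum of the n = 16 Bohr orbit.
1.687e-33 J·s (or 16ℏ)

In the Bohr model, angular momentum is quantized:
L = nℏ

where ℏ = h/(2π) = 1.05457e-34 J·s

For n = 16:
L = 16 × 1.05457e-34 J·s
L = 1.687e-33 J·s

This can also be written as L = 16ℏ.
The angular momentum is an integer multiple of the reduced Planck constant.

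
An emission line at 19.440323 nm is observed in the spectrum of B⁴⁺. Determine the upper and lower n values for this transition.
n = 4 → n = 2

First, find the photon energy from the wavelength (hc = 1239.84 eV·nm):
E = hc/λ = 1239.84 eV·nm / 19.440323 nm = 63.776718 eV

The energy levels of B⁴⁺ satisfy E_n = -13.6057 × 5² / n² eV, so an emission n_i → n_f releases
ΔE = 13.6057 × 5² × (1/n_f² − 1/n_i²) eV.

Setting ΔE equal to the photon energy:
1/n_f² − 1/n_i² = 63.776718 / (13.6057 × 5²) = 0.18750000

Since 1/n_i² must be positive, we need 1/n_f² > 0.18750000, i.e. n_f ≤ 2. For each allowed n_f, solve n_i = (1/n_f² − 0.18750000)^(−1/2) and check whether it is a whole number:
  n_f = 1: 1/n_i² = 1.00000000 − 0.18750000 = 0.81250000 → n_i = 1.109  (not an integer) ✗
  n_f = 2: 1/n_i² = 0.25000000 − 0.18750000 = 0.06250000 → n_i = 4.000  → integer, n_i = 4 ✓

Only n_f = 2 gives an integer upper level, n_i = 4.

The transition is from n = 4 to n = 2 (emission).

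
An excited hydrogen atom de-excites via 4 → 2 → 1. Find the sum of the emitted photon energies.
12.7553 eV

The energy levels of hydrogen are E_n = -13.6057 / n² eV.

First transition (4 → 2):
ΔE₁ = |E_2 - E_4|
ΔE₁ = |-3.4014250000 - (-0.8503562500)| = 2.5510688 eV

Second transition (2 → 1):
ΔE₂ = |E_1 - E_2|
ΔE₂ = |-13.6057000000 - (-3.4014250000)| = 10.2042750 eV

Total energy released:
E_total = ΔE₁ + ΔE₂ = 2.5510688 + 10.2042750 = 12.7553 eV

Note: This equals the direct transition 4 → 1: 12.7553 eV ✓
Energy is conserved regardless of the path taken.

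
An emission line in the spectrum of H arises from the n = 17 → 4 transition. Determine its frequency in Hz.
1.9423e+14 Hz

First, find the transition energy:
E_17 = -13.6057 / 17² = -0.04707855 eV
E_4 = -13.6057 / 4² = -0.85035625 eV
|ΔE| = |E_4 - E_17| = 0.80327770 eV

Convert to Joules: E = 0.80327770 eV × (1.602177 × 10⁻¹⁹ J/eV) = 1.286993e-19 J

Using E = hf:
f = E/h = 1.286993e-19 J / (6.62607 × 10⁻³⁴ J·s)
f = 1.9423e+14 Hz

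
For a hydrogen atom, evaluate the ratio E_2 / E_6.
9.00000

Using E_n = -13.6057 Z² / n² eV with Z = 1:

E_2 = -13.6057 / 2² = -13.6057 / 4 = -3.40142500000 eV
E_6 = -13.6057 / 6² = -13.6057 / 36 = -0.37793611111 eV

The ratio is:
E_2/E_6 = (-3.40142500000) / (-0.37793611111)
E_2/E_6 = (-13.6057/4) / (-13.6057/36)
E_2/E_6 = 36/4
E_2/E_6 = 9.00000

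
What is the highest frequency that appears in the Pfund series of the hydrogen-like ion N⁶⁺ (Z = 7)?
6.448e+15 Hz

The series limit corresponds to the transition from n = ∞ to n = 5.
This is the highest energy (shortest wavelength) transition in the Pfund series.

E_∞ = 0 eV
E_5 = -13.6057 × 7² / 5² = -26.667172 eV

Energy at series limit:
ΔE = E_∞ - E_5 = 0 - (-26.667172) = 26.667172 eV
E = 26.667172 eV × (1.602177 × 10⁻¹⁹ J/eV) = 4.27255e-18 J
f = E/h = 4.27255e-18 J / (6.62607 × 10⁻³⁴ J·s) = 6.448e+15 Hz

This energy equals the ionization energy from the n = 5 state of N⁶⁺.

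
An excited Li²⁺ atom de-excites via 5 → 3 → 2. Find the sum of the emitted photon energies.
25.7148 eV

The energy levels of Li²⁺ are E_n = -13.6057 × 3² / n² eV.

First transition (5 → 3):
ΔE₁ = |E_3 - E_5|
ΔE₁ = |-13.6057000000 - (-4.8980520000)| = 8.7076480 eV

Second transition (3 → 2):
ΔE₂ = |E_2 - E_3|
ΔE₂ = |-30.6128250000 - (-13.6057000000)| = 17.0071250 eV

Total energy released:
E_total = ΔE₁ + ΔE₂ = 8.7076480 + 17.0071250 = 25.7148 eV

Note: This equals the direct transition 5 → 2: 25.7148 eV ✓
Energy is conserved regardless of the path taken.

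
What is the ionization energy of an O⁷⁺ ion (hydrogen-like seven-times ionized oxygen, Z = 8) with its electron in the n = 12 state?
6.0470 eV

The ionization energy is the energy needed to remove the electron completely (n → ∞).

For a hydrogen-like ion with Z = 8, E_n = -13.6057 Z² / n² eV.

At n = 12: E_12 = -13.6057 × 8² / 12² = -6.0469778 eV
At n = ∞: E_∞ = 0 eV

Ionization energy = E_∞ - E_12 = 0 - (-6.0469778) = 6.0469778 eV
Ionization energy ≈ 6.0470 eV

This is also called the binding energy of the electron in state n = 12.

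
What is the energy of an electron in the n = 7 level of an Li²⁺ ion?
-2.499 eV

For hydrogen-like ions, the energy levels scale with Z²:
E_n = -13.6057 Z² / n² eV

For Li²⁺ (Z = 3) at n = 7:
E_7 = -13.6057 × 3² / 7²
E_7 = -13.6057 × 9 / 49
E_7 = -122.4513 / 49
E_7 = -2.499 eV

The energy is 9 times more negative than hydrogen at the same n due to the stronger nuclear charge.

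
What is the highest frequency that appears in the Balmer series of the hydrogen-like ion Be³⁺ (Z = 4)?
1.32e+16 Hz

The series limit corresponds to the transition from n = ∞ to n = 2.
This is the highest energy (shortest wavelength) transition in the Balmer series.

E_∞ = 0 eV
E_2 = -13.6057 × 4² / 2² = -54.42280000 eV

Energy at series limit:
ΔE = E_∞ - E_2 = 0 - (-54.42280000) = 54.42280000 eV
E = 54.42280000 eV × (1.602177 × 10⁻¹⁹ J/eV) = 8.7195e-18 J
f = E/h = 8.7195e-18 J / (6.62607 × 10⁻³⁴ J·s) = 1.32e+16 Hz

This energy equals the ionization energy from the n = 2 state of Be³⁺.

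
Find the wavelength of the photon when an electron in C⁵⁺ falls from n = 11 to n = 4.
46.67 nm

First, find the transition energy using E_n = -13.6057 Z² / n² eV:
E_11 = -13.6057 × 6² / 11² = -4.0480 eV
E_4 = -13.6057 × 6² / 4² = -30.6128 eV

Photon energy: |ΔE| = |E_4 - E_11| = 26.5648 eV

Convert to wavelength using E = hc/λ with hc = 1239.84 eV·nm:
λ = hc/E = 1239.84 eV·nm / 26.5648 eV
λ = 46.67 nm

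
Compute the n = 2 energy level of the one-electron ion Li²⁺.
-30.613 eV

For hydrogen-like ions, the energy levels scale with Z²:
E_n = -13.6057 Z² / n² eV

For Li²⁺ (Z = 3) at n = 2:
E_2 = -13.6057 × 3² / 2²
E_2 = -13.6057 × 9 / 4
E_2 = -122.4513 / 4
E_2 = -30.613 eV

The energy is 9 times more negative than hydrogen at the same n due to the stronger nuclear charge.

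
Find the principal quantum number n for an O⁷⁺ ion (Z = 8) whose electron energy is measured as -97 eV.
n = 3

The exact energy levels follow E_n = -13.6057 Z² / n² eV with Z = 8.

The measured value (-97 eV) is reported to only 2 significant figures, so we must test candidate n values and see which one matches to that precision.

Candidate energies:
  n = 1:  E = -13.6057 × 8² / 1² = -870.76480 eV
  n = 2:  E = -13.6057 × 8² / 2² = -217.69120 eV
  n = 3:  E = -13.6057 × 8² / 3² = -96.75164 eV  ← matches
  n = 4:  E = -13.6057 × 8² / 4² = -54.42280 eV
  n = 5:  E = -13.6057 × 8² / 5² = -34.83059 eV

Checking against the measurement of -97 eV (2 sig figs), only n = 3 agrees:
E_3 = -96.75164 eV, which rounds to -97 eV ✓

Therefore n = 3.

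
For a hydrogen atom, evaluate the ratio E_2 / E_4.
4.0000

Using E_n = -13.6057 Z² / n² eV with Z = 1:

E_2 = -13.6057 / 2² = -13.6057 / 4 = -3.4014250000 eV
E_4 = -13.6057 / 4² = -13.6057 / 16 = -0.8503562500 eV

The ratio is:
E_2/E_4 = (-3.4014250000) / (-0.8503562500)
E_2/E_4 = (-13.6057/4) / (-13.6057/16)
E_2/E_4 = 16/4
E_2/E_4 = 4.0000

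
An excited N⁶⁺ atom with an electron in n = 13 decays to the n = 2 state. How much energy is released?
162.725 eV

The energy levels are E_n = -13.6057 Z² eV / n².

Energy at n = 13: E_13 = -13.6057 × 7² / 13² = -3.944848 eV
Energy at n = 2: E_2 = -13.6057 × 7² / 2² = -166.669825 eV

For emission (electron falling to lower state), the photon energy is:
E_photon = E_13 - E_2 = |-3.944848 - (-166.669825)|
E_photon = 162.725 eV

This energy is carried away by the emitted photon.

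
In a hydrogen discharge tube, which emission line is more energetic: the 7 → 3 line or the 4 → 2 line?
4 → 2

Calculate the energy for each transition:

Transition 7 → 3:
ΔE₁ = |E_3 - E_7| = |-13.6057/3² - (-13.6057/7²)|
ΔE₁ = |-1.51174444 - (-0.27766735)| = 1.23408 eV

Transition 4 → 2:
ΔE₂ = |E_2 - E_4| = |-13.6057/2² - (-13.6057/4²)|
ΔE₂ = |-3.40142500 - (-0.85035625)| = 2.55107 eV

Since 2.55107 eV > 1.23408 eV, the transition 4 → 2 emits the more energetic photon.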